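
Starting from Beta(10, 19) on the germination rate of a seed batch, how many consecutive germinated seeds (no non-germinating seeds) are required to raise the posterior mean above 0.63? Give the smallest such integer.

After k germinated seeds and 0 non-germinating seeds the posterior is Beta(10+k, 19), with mean (10+k)/(10+19+k).
Set (10+k)/(29+k) > 0.63 and solve: k > (0.63·29 − 10)/(1 − 0.63) = 22.351.
The smallest integer exceeding 22.351 is 23.

k = 23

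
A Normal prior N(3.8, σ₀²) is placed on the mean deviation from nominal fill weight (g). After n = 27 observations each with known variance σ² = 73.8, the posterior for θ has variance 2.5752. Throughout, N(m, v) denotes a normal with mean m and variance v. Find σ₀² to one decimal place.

σ₀² = 44.5

Posterior precision equals prior precision plus data precision: 1/σ_n² = 1/σ₀² + n/σ².
So 1/σ₀² = 1/2.5752 − 27/73.8 = 0.388319 − 0.365854 = 0.022465.
Hence σ₀² = 1/0.022465 ≈ 44.5.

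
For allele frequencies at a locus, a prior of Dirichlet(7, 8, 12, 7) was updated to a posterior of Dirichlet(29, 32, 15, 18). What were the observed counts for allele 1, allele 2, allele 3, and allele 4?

counts (22, 24, 3, 11)

For a Dirichlet(α) prior with multinomial counts c, the posterior is Dirichlet(α + c) componentwise.
Counts are posterior − prior componentwise: 29−7=22, 32−8=24, 15−12=3, 18−7=11.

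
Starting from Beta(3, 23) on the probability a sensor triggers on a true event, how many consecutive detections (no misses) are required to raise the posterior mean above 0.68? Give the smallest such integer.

k = 46

After k detections and 0 misses the posterior is Beta(3+k, 23), with mean (3+k)/(3+23+k).
Set (3+k)/(26+k) > 0.68 and solve: k > (0.68·26 − 3)/(1 − 0.68) = 45.875.
The smallest integer exceeding 45.875 is 46, and checking k=46: (49)/(72) = 0.6806 > 0.68.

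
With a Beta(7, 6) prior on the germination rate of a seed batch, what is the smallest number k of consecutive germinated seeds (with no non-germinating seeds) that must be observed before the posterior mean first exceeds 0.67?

k = 6

After k germinated seeds and 0 non-germinating seeds the posterior is Beta(7+k, 6), with mean (7+k)/(7+6+k).
Set (7+k)/(13+k) > 0.67 and solve: k > (0.67·13 − 7)/(1 − 0.67) = 5.182.
The smallest integer exceeding 5.182 is 6, and checking k=6: (13)/(19) = 0.6842 > 0.67.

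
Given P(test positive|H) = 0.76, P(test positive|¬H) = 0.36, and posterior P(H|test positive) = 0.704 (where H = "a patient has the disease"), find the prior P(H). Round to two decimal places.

P(H) = 0.53

In odds form, posterior odds = prior odds × likelihood ratio, so prior odds = posterior odds ÷ LR.
Posterior odds = 0.704/(1−0.704) = 2.3784. LR = 0.76/0.36 = 2.1111.
Prior odds = 2.3784/2.1111 = 1.1266, so P(H) = 1.1266/(1+1.1266) ≈ 0.53.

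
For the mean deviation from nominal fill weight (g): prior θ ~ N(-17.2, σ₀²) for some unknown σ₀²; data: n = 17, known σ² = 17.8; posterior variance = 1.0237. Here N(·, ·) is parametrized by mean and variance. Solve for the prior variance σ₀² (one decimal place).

For the Normal–Normal model with known σ², precisions add: τ_n = τ₀ + n/σ².
So 1/σ₀² = 1/1.0237 − 17/17.8 = 0.976849 − 0.955056 = 0.021793.
Hence σ₀² = 1/0.021793 ≈ 45.9.

σ₀² = 45.9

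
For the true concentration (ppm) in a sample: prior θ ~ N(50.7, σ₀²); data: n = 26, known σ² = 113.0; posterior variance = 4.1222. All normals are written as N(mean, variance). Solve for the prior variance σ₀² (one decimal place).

σ₀² = 80.0

Posterior precision equals prior precision plus data precision: 1/σ_n² = 1/σ₀² + n/σ².
So 1/σ₀² = 1/4.1222 − 26/113.0 = 0.242589 − 0.230088 = 0.012501.
Hence σ₀² = 1/0.012501 ≈ 80.0.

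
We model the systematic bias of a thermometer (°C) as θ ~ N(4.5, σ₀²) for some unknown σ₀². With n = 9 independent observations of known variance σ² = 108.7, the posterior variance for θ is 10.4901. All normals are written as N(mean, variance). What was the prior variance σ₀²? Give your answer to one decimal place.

σ₀² = 79.8

Posterior precision equals prior precision plus data precision: 1/σ_n² = 1/σ₀² + n/σ².
So 1/σ₀² = 1/10.4901 − 9/108.7 = 0.095328 − 0.082797 = 0.012531.
Hence σ₀² = 1/0.012531 ≈ 79.8.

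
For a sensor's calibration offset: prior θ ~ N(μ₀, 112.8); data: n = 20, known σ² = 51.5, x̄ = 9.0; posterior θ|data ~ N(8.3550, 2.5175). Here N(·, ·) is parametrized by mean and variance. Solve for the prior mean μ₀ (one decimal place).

With known observation variance, the Normal–Normal posterior has precision τ_n = τ₀ + n/σ² and mean μ_n = (τ₀μ₀ + (n/σ²)x̄)/τ_n.
Here τ₀ = 1/112.8 = 0.008865 and τ_data = 20/51.5 = 0.388350, so τ_n = 0.397215.
Rearranging for μ₀: μ₀ = (μ_n·τ_n − τ_data·x̄)/τ₀ = (8.3550·0.397215 − 0.388350·9.0) / 0.008865 = -0.176419/0.008865 ≈ -19.9.

μ₀ = -19.9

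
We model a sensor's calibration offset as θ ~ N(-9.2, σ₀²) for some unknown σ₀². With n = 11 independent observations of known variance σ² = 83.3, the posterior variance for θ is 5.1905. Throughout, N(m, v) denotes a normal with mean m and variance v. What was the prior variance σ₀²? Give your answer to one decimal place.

σ₀² = 16.5

For the Normal–Normal model with known σ², precisions add: τ_n = τ₀ + n/σ².
So 1/σ₀² = 1/5.1905 − 11/83.3 = 0.192660 − 0.132053 = 0.060607.
Hence σ₀² = 1/0.060607 ≈ 16.5.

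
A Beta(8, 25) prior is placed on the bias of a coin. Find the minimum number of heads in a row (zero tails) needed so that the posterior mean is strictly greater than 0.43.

k = 11

After k heads and 0 tails the posterior is Beta(8+k, 25), with mean (8+k)/(8+25+k).
Set (8+k)/(33+k) > 0.43 and solve: k > (0.43·33 − 8)/(1 − 0.43) = 10.860.
The smallest integer exceeding 10.860 is 11.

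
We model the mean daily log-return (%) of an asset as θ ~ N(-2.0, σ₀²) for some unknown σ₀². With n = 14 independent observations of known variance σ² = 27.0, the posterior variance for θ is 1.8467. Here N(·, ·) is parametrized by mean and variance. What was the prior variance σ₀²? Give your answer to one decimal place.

For the Normal–Normal model with known σ², precisions add: τ_n = τ₀ + n/σ².
So 1/σ₀² = 1/1.8467 − 14/27.0 = 0.541506 − 0.518519 = 0.022987.
Hence σ₀² = 1/0.022987 ≈ 43.5.

σ₀² = 43.5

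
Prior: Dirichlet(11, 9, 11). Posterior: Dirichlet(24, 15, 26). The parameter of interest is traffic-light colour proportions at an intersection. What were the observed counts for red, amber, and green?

For a Dirichlet(α) prior with multinomial counts c, the posterior is Dirichlet(α + c) componentwise.
Counts are posterior − prior componentwise: 24−11=13, 15−9=6, 26−11=15.

counts (13, 6, 15)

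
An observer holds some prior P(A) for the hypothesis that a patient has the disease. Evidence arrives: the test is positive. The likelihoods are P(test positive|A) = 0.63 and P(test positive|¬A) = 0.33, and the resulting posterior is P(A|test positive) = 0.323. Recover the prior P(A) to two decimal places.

Bayes' rule in odds form gives O(A|E) = O(A)·[P(E|A)/P(E|¬A)], hence O(A) = O(A|E)/LR.
Posterior odds = 0.323/(1−0.323) = 0.4771. LR = 0.63/0.33 = 1.9091.
Prior odds = 0.4771/1.9091 = 0.2499, so P(A) = 0.2499/(1+0.2499) ≈ 0.20.

P(A) = 0.20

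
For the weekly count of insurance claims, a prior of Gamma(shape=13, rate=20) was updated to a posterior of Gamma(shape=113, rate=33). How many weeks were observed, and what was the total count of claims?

A Gamma(α, β) prior (rate parametrization) on a Poisson rate with n observations summing to S gives posterior Gamma(α+S, β+n).
Matching: Σxᵢ = 113 − 13 = 100 and n = 33 − 20 = 13.

n = 13 weeks with total 100 claims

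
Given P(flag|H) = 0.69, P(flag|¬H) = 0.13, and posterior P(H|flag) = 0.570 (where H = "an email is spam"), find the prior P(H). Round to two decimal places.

Bayes' rule in odds form gives O(H|E) = O(H)·[P(E|H)/P(E|¬H)], hence O(H) = O(H|E)/LR.
Posterior odds = 0.570/(1−0.570) = 1.3256. LR = 0.69/0.13 = 5.3077.
Prior odds = 1.3256/5.3077 = 0.2498, so P(H) = 0.2498/(1+0.2498) ≈ 0.20.

P(H) = 0.20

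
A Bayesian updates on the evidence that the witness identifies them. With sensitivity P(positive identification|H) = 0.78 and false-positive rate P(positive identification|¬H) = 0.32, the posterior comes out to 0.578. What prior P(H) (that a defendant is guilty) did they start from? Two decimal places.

P(H) = 0.36

In odds form, posterior odds = prior odds × likelihood ratio, so prior odds = posterior odds ÷ LR.
Posterior odds = 0.578/(1−0.578) = 1.3697. LR = 0.78/0.32 = 2.4375.
Prior odds = 1.3697/2.4375 = 0.5619, so P(H) = 0.5619/(1+0.5619) ≈ 0.36.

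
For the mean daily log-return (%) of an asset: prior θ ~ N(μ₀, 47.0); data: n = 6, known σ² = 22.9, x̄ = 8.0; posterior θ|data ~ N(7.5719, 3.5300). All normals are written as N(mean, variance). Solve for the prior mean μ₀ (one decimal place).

The posterior mean is a precision-weighted average: μ_n = (τ₀μ₀ + τ_data·x̄)/(τ₀+τ_data), with τ₀=1/σ₀² and τ_data=n/σ².
Here τ₀ = 1/47.0 = 0.021277 and τ_data = 6/22.9 = 0.262009, so τ_n = 0.283286.
Rearranging for μ₀: μ₀ = (μ_n·τ_n − τ_data·x̄)/τ₀ = (7.5719·0.283286 − 0.262009·8.0) / 0.021277 = 0.048941/0.021277 ≈ 2.3.

μ₀ = 2.3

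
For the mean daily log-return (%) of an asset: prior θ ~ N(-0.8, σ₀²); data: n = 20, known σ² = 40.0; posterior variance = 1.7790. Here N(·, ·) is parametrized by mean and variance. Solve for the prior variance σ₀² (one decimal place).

σ₀² = 16.1

Posterior precision equals prior precision plus data precision: 1/σ_n² = 1/σ₀² + n/σ².
So 1/σ₀² = 1/1.7790 − 20/40.0 = 0.562114 − 0.500000 = 0.062114.
Hence σ₀² = 1/0.062114 ≈ 16.1.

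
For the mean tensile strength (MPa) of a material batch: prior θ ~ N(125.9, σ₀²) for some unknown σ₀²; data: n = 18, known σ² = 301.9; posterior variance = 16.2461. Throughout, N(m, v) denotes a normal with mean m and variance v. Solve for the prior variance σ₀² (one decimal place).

For the Normal–Normal model with known σ², precisions add: τ_n = τ₀ + n/σ².
So 1/σ₀² = 1/16.2461 − 18/301.9 = 0.061553 − 0.059622 = 0.001931.
Hence σ₀² = 1/0.001931 ≈ 517.9.

σ₀² = 517.9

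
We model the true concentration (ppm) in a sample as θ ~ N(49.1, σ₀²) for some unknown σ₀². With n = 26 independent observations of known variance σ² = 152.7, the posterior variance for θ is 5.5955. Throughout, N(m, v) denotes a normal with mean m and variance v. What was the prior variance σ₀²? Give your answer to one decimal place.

Posterior precision equals prior precision plus data precision: 1/σ_n² = 1/σ₀² + n/σ².
So 1/σ₀² = 1/5.5955 − 26/152.7 = 0.178715 − 0.170269 = 0.008446.
Hence σ₀² = 1/0.008446 ≈ 118.4.

σ₀² = 118.4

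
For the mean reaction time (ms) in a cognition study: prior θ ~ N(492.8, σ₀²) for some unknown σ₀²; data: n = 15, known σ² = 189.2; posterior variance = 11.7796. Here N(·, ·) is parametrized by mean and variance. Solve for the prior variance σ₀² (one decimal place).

For the Normal–Normal model with known σ², precisions add: τ_n = τ₀ + n/σ².
So 1/σ₀² = 1/11.7796 − 15/189.2 = 0.084893 − 0.079281 = 0.005612.
Hence σ₀² = 1/0.005612 ≈ 178.2.

σ₀² = 178.2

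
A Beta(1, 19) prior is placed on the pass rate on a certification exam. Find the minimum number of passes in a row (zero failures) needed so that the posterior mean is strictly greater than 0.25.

After k passes and 0 failures the posterior is Beta(1+k, 19), with mean (1+k)/(1+19+k).
Set (1+k)/(20+k) > 0.25 and solve: k > (0.25·20 − 1)/(1 − 0.25) = 5.333.
The smallest integer exceeding 5.333 is 6.

k = 6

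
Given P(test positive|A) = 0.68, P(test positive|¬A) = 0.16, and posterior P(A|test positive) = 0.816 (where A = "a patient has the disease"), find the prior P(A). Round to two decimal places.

P(A) = 0.51

Bayes' rule in odds form gives O(A|E) = O(A)·[P(E|A)/P(E|¬A)], hence O(A) = O(A|E)/LR.
Posterior odds = 0.816/(1−0.816) = 4.4348. LR = 0.68/0.16 = 4.2500.
Prior odds = 4.4348/4.2500 = 1.0435, so P(A) = 1.0435/(1+1.0435) ≈ 0.51.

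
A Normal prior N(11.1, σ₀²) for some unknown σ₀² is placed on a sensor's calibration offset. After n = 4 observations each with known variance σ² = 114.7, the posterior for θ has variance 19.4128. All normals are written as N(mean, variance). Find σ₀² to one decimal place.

σ₀² = 60.1

For the Normal–Normal model with known σ², precisions add: τ_n = τ₀ + n/σ².
So 1/σ₀² = 1/19.4128 − 4/114.7 = 0.051512 − 0.034874 = 0.016638.
Hence σ₀² = 1/0.016638 ≈ 60.1.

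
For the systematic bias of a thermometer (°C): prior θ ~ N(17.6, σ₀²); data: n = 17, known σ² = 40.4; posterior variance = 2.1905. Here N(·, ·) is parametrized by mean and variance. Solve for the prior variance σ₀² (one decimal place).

σ₀² = 28.0

For the Normal–Normal model with known σ², precisions add: τ_n = τ₀ + n/σ².
So 1/σ₀² = 1/2.1905 − 17/40.4 = 0.456517 − 0.420792 = 0.035725.
Hence σ₀² = 1/0.035725 ≈ 28.0.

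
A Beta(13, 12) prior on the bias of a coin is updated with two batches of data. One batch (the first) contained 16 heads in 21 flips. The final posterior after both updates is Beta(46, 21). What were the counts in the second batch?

17 heads and 4 tails

Sequential conjugate updates are equivalent to a single update on the pooled data, so total successes = posterior α − prior α and total failures = posterior β − prior β.
Total across both batches: 46−13=33 heads, 21−12=9 tails.
Subtract the first batch: 33−16=17 heads and 9−5=4 tails.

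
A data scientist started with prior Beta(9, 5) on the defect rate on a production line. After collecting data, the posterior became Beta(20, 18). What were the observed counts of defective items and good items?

A Beta(a, b) prior with s successes and f failures in binomial data gives a Beta(a+s, b+f) posterior.
Match parameters: s=20−9=11, f=18−5=13.

11 defective items and 13 good items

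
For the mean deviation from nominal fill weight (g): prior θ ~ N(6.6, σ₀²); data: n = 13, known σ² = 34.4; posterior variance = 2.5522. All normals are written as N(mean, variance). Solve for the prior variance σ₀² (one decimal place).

σ₀² = 71.9

Posterior precision equals prior precision plus data precision: 1/σ_n² = 1/σ₀² + n/σ².
So 1/σ₀² = 1/2.5522 − 13/34.4 = 0.391819 − 0.377907 = 0.013912.
Hence σ₀² = 1/0.013912 ≈ 71.9.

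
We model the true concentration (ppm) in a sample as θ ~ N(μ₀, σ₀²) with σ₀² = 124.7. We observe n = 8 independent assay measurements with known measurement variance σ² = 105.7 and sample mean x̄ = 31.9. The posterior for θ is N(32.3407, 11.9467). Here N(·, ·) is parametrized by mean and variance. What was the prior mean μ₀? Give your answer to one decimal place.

With known observation variance, the Normal–Normal posterior has precision τ_n = τ₀ + n/σ² and mean μ_n = (τ₀μ₀ + (n/σ²)x̄)/τ_n.
Here τ₀ = 1/124.7 = 0.008019 and τ_data = 8/105.7 = 0.075686, so τ_n = 0.083705.
Rearranging for μ₀: μ₀ = (μ_n·τ_n − τ_data·x̄)/τ₀ = (32.3407·0.083705 − 0.075686·31.9) / 0.008019 = 0.292695/0.008019 ≈ 36.5.

μ₀ = 36.5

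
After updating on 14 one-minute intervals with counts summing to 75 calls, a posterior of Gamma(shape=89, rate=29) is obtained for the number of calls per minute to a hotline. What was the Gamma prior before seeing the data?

Gamma(shape=14, rate=15)

A Gamma(α, β) prior (rate parametrization) on a Poisson rate with n observations summing to S gives posterior Gamma(α+S, β+n).
So α = 89 − 75 = 14 and β = 29 − 14 = 15.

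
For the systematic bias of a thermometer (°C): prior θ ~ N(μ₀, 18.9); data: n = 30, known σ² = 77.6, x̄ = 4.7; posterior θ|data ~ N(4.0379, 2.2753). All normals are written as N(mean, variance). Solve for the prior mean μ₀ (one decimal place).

With known observation variance, the Normal–Normal posterior has precision τ_n = τ₀ + n/σ² and mean μ_n = (τ₀μ₀ + (n/σ²)x̄)/τ_n.
Here τ₀ = 1/18.9 = 0.052910 and τ_data = 30/77.6 = 0.386598, so τ_n = 0.439508.
Rearranging for μ₀: μ₀ = (μ_n·τ_n − τ_data·x̄)/τ₀ = (4.0379·0.439508 − 0.386598·4.7) / 0.052910 = -0.042321/0.052910 ≈ -0.8.

μ₀ = -0.8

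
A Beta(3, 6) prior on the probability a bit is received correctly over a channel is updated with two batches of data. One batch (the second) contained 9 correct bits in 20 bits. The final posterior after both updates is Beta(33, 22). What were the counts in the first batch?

Sequential conjugate updates are equivalent to a single update on the pooled data, so total successes = posterior α − prior α and total failures = posterior β − prior β.
Total across both batches: 33−3=30 correct bits, 22−6=16 errors.
Subtract the second batch: 30−9=21 correct bits and 16−11=5 errors.

21 correct bits and 5 errors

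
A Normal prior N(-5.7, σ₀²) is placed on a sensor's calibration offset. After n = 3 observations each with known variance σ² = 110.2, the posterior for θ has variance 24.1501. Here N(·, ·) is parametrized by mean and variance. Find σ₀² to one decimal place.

For the Normal–Normal model with known σ², precisions add: τ_n = τ₀ + n/σ².
So 1/σ₀² = 1/24.1501 − 3/110.2 = 0.041408 − 0.027223 = 0.014185.
Hence σ₀² = 1/0.014185 ≈ 70.5.

σ₀² = 70.5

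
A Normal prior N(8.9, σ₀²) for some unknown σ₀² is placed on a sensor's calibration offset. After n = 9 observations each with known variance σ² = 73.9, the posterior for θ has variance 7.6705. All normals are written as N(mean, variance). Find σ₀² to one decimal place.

σ₀² = 116.5

Posterior precision equals prior precision plus data precision: 1/σ_n² = 1/σ₀² + n/σ².
So 1/σ₀² = 1/7.6705 − 9/73.9 = 0.130370 − 0.121786 = 0.008584.
Hence σ₀² = 1/0.008584 ≈ 116.5.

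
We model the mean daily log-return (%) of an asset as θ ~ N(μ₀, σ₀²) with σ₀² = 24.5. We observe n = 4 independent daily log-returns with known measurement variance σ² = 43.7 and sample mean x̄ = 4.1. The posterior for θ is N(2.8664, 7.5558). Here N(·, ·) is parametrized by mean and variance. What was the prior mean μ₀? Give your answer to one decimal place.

The posterior mean is a precision-weighted average: μ_n = (τ₀μ₀ + τ_data·x̄)/(τ₀+τ_data), with τ₀=1/σ₀² and τ_data=n/σ².
Here τ₀ = 1/24.5 = 0.040816 and τ_data = 4/43.7 = 0.091533, so τ_n = 0.132349.
Rearranging for μ₀: μ₀ = (μ_n·τ_n − τ_data·x̄)/τ₀ = (2.8664·0.132349 − 0.091533·4.1) / 0.040816 = 0.004080/0.040816 ≈ 0.1.

μ₀ = 0.1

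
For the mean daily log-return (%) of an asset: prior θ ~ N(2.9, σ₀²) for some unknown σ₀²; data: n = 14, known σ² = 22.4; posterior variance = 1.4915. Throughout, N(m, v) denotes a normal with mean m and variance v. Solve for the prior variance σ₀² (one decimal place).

For the Normal–Normal model with known σ², precisions add: τ_n = τ₀ + n/σ².
So 1/σ₀² = 1/1.4915 − 14/22.4 = 0.670466 − 0.625000 = 0.045466.
Hence σ₀² = 1/0.045466 ≈ 22.0.

σ₀² = 22.0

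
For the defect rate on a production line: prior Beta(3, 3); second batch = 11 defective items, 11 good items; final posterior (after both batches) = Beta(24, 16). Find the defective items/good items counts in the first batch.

10 defective items and 2 good items

Sequential conjugate updates are equivalent to a single update on the pooled data, so total successes = posterior α − prior α and total failures = posterior β − prior β.
Total across both batches: 24−3=21 defective items, 16−3=13 good items.
Subtract the second batch: 21−11=10 defective items and 13−11=2 good items.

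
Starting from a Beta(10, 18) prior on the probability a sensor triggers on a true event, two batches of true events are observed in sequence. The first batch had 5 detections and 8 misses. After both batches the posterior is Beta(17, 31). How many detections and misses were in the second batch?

Sequential conjugate updates are equivalent to a single update on the pooled data, so total successes = posterior α − prior α and total failures = posterior β − prior β.
Total across both batches: 17−10=7 detections, 31−18=13 misses.
Subtract the first batch: 7−5=2 detections and 13−8=5 misses.

2 detections and 5 misses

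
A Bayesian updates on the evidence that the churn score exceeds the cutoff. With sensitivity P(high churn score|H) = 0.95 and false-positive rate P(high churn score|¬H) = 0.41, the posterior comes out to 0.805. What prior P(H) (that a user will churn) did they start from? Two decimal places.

In odds form, posterior odds = prior odds × likelihood ratio, so prior odds = posterior odds ÷ LR.
Posterior odds = 0.805/(1−0.805) = 4.1282. LR = 0.95/0.41 = 2.3171.
Prior odds = 4.1282/2.3171 = 1.7816, so P(H) = 1.7816/(1+1.7816) ≈ 0.64.

P(H) = 0.64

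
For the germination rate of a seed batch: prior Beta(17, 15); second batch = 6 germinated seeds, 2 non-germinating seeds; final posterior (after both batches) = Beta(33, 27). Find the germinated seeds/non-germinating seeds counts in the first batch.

Because Beta–binomial updating is additive in the counts, the combined data contributed (α_post−α_prior, β_post−β_prior) successes and failures.
Total across both batches: 33−17=16 germinated seeds, 27−15=12 non-germinating seeds.
Subtract the second batch: 16−6=10 germinated seeds and 12−2=10 non-germinating seeds.

10 germinated seeds and 10 non-germinating seeds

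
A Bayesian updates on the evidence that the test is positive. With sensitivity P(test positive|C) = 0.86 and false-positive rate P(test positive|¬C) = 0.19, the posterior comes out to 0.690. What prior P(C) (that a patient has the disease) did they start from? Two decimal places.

In odds form, posterior odds = prior odds × likelihood ratio, so prior odds = posterior odds ÷ LR.
Posterior odds = 0.690/(1−0.690) = 2.2258. LR = 0.86/0.19 = 4.5263.
Prior odds = 2.2258/4.5263 = 0.4917, so P(C) = 0.4917/(1+0.4917) ≈ 0.33.

P(C) = 0.33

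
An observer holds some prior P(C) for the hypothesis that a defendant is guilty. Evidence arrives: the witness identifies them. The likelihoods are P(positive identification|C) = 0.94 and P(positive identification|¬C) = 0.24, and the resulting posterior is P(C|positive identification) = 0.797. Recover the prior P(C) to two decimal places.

Bayes' rule in odds form gives O(C|E) = O(C)·[P(E|C)/P(E|¬C)], hence O(C) = O(C|E)/LR.
Posterior odds = 0.797/(1−0.797) = 3.9261. LR = 0.94/0.24 = 3.9167.
Prior odds = 3.9261/3.9167 = 1.0024, so P(C) = 1.0024/(1+1.0024) ≈ 0.50.

P(C) = 0.50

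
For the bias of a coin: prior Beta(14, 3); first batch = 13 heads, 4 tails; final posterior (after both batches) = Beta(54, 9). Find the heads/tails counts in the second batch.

Sequential conjugate updates are equivalent to a single update on the pooled data, so total successes = posterior α − prior α and total failures = posterior β − prior β.
Total across both batches: 54−14=40 heads, 9−3=6 tails.
Subtract the first batch: 40−13=27 heads and 6−4=2 tails.

27 heads and 2 tails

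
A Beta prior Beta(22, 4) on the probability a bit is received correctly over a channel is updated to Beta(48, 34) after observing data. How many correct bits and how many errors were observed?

Under Beta–binomial conjugacy the posterior parameters are (α+s, β+f).
So s = 48 − 22 = 26 and f = 34 − 4 = 30.

26 correct bits and 30 errors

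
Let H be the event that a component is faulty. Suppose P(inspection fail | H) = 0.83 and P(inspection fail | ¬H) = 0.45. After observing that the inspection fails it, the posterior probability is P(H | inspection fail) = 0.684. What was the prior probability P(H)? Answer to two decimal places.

P(H) = 0.54

In odds form, posterior odds = prior odds × likelihood ratio, so prior odds = posterior odds ÷ LR.
Posterior odds = 0.684/(1−0.684) = 2.1646. LR = 0.83/0.45 = 1.8444.
Prior odds = 2.1646/1.8444 = 1.1736, so P(H) = 1.1736/(1+1.1736) ≈ 0.54.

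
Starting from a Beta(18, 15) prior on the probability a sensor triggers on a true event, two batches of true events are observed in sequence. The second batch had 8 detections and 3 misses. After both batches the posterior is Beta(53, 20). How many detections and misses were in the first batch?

27 detections and 2 misses

Because Beta–binomial updating is additive in the counts, the combined data contributed (α_post−α_prior, β_post−β_prior) successes and failures.
Total across both batches: 53−18=35 detections, 20−15=5 misses.
Subtract the second batch: 35−8=27 detections and 5−3=2 misses.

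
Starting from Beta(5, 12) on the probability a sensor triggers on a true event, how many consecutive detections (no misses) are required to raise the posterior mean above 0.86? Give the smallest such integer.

k = 69

After k detections and 0 misses the posterior is Beta(5+k, 12), with mean (5+k)/(5+12+k).
Set (5+k)/(17+k) > 0.86 and solve: k > (0.86·17 − 5)/(1 − 0.86) = 68.714.
The smallest integer exceeding 68.714 is 69, and checking k=69: (74)/(86) = 0.8605 > 0.86.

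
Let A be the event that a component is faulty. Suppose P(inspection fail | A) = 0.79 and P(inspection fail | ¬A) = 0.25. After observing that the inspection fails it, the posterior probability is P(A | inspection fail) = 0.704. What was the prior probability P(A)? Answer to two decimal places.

P(A) = 0.43

In odds form, posterior odds = prior odds × likelihood ratio, so prior odds = posterior odds ÷ LR.
Posterior odds = 0.704/(1−0.704) = 2.3784. LR = 0.79/0.25 = 3.1600.
Prior odds = 2.3784/3.1600 = 0.7527, so P(A) = 0.7527/(1+0.7527) ≈ 0.43.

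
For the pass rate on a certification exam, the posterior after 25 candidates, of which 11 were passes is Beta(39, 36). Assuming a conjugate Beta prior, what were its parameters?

Beta is conjugate to the binomial likelihood: posterior = Beta(a+s, b+f).
Subtract the data counts: 39−11=28, 36−14=22.

Beta(28, 22)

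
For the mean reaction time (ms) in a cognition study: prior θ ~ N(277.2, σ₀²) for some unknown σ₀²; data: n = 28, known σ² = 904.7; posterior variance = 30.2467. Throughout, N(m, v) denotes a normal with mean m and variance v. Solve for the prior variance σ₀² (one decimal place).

σ₀² = 473.5

For the Normal–Normal model with known σ², precisions add: τ_n = τ₀ + n/σ².
So 1/σ₀² = 1/30.2467 − 28/904.7 = 0.033061 − 0.030949 = 0.002112.
Hence σ₀² = 1/0.002112 ≈ 473.5.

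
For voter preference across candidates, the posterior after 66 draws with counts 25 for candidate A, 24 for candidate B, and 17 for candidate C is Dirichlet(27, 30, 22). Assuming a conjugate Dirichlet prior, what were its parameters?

Dirichlet(2, 6, 5)

For a Dirichlet(α) prior with multinomial counts c, the posterior is Dirichlet(α + c) componentwise.
Subtract each count from the matching posterior parameter: 27−25=2, 30−24=6, 22−17=5.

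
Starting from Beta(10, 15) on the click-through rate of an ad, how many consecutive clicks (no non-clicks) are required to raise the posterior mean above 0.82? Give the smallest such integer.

k = 59

After k clicks and 0 non-clicks the posterior is Beta(10+k, 15), with mean (10+k)/(10+15+k).
Set (10+k)/(25+k) > 0.82 and solve: k > (0.82·25 − 10)/(1 − 0.82) = 58.333.
The smallest integer exceeding 58.333 is 59.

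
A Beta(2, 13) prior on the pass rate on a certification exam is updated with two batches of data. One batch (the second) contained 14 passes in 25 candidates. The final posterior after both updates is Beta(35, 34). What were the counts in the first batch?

Because Beta–binomial updating is additive in the counts, the combined data contributed (α_post−α_prior, β_post−β_prior) successes and failures.
Total across both batches: 35−2=33 passes, 34−13=21 failures.
Subtract the second batch: 33−14=19 passes and 21−11=10 failures.

19 passes and 10 failures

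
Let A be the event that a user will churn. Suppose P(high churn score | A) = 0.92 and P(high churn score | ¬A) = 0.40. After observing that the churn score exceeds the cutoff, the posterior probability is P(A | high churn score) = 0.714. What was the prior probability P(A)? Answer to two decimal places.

Bayes' rule in odds form gives O(A|E) = O(A)·[P(E|A)/P(E|¬A)], hence O(A) = O(A|E)/LR.
Posterior odds = 0.714/(1−0.714) = 2.4965. LR = 0.92/0.40 = 2.3000.
Prior odds = 2.4965/2.3000 = 1.0854, so P(A) = 1.0854/(1+1.0854) ≈ 0.52.

P(A) = 0.52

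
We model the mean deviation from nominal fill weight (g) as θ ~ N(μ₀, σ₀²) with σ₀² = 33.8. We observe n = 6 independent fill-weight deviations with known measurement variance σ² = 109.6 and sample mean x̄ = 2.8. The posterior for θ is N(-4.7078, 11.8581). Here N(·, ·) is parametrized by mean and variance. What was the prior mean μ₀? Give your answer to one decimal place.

With known observation variance, the Normal–Normal posterior has precision τ_n = τ₀ + n/σ² and mean μ_n = (τ₀μ₀ + (n/σ²)x̄)/τ_n.
Here τ₀ = 1/33.8 = 0.029586 and τ_data = 6/109.6 = 0.054745, so τ_n = 0.084331.
Rearranging for μ₀: μ₀ = (μ_n·τ_n − τ_data·x̄)/τ₀ = (-4.7078·0.084331 − 0.054745·2.8) / 0.029586 = -0.550299/0.029586 ≈ -18.6.

μ₀ = -18.6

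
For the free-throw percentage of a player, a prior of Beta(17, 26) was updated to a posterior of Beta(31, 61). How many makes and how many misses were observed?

A Beta(a, b) prior with s successes and f failures in binomial data gives a Beta(a+s, b+f) posterior.
Match parameters: s=31−17=14, f=61−26=35.

14 makes and 35 misses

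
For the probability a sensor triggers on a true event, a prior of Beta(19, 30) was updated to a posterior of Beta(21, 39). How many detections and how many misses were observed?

Beta is conjugate to the binomial likelihood: posterior = Beta(a+s, b+f).
Match parameters: s=21−19=2, f=39−30=9.

2 detections and 9 misses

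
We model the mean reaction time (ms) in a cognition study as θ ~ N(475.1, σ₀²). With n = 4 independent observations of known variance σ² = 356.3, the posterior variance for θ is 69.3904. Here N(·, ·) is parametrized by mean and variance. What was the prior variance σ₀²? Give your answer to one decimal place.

Posterior precision equals prior precision plus data precision: 1/σ_n² = 1/σ₀² + n/σ².
So 1/σ₀² = 1/69.3904 − 4/356.3 = 0.014411 − 0.011226 = 0.003185.
Hence σ₀² = 1/0.003185 ≈ 314.0.

σ₀² = 314.0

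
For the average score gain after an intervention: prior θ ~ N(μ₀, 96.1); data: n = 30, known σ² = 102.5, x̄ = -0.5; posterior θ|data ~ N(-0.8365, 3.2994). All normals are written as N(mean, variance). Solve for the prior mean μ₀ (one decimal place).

μ₀ = -10.3

With known observation variance, the Normal–Normal posterior has precision τ_n = τ₀ + n/σ² and mean μ_n = (τ₀μ₀ + (n/σ²)x̄)/τ_n.
Here τ₀ = 1/96.1 = 0.010406 and τ_data = 30/102.5 = 0.292683, so τ_n = 0.303089.
Rearranging for μ₀: μ₀ = (μ_n·τ_n − τ_data·x̄)/τ₀ = (-0.8365·0.303089 − 0.292683·-0.5) / 0.010406 = -0.107192/0.010406 ≈ -10.3.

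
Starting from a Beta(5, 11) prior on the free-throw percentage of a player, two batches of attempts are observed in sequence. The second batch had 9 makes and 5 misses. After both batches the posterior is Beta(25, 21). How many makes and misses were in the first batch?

11 makes and 5 misses

Sequential conjugate updates are equivalent to a single update on the pooled data, so total successes = posterior α − prior α and total failures = posterior β − prior β.
Total across both batches: 25−5=20 makes, 21−11=10 misses.
Subtract the second batch: 20−9=11 makes and 10−5=5 misses.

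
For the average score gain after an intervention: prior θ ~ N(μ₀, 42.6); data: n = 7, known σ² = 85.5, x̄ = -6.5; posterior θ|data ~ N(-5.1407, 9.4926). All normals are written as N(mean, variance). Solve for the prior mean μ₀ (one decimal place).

The posterior mean is a precision-weighted average: μ_n = (τ₀μ₀ + τ_data·x̄)/(τ₀+τ_data), with τ₀=1/σ₀² and τ_data=n/σ².
Here τ₀ = 1/42.6 = 0.023474 and τ_data = 7/85.5 = 0.081871, so τ_n = 0.105345.
Rearranging for μ₀: μ₀ = (μ_n·τ_n − τ_data·x̄)/τ₀ = (-5.1407·0.105345 − 0.081871·-6.5) / 0.023474 = -0.009386/0.023474 ≈ -0.4.

μ₀ = -0.4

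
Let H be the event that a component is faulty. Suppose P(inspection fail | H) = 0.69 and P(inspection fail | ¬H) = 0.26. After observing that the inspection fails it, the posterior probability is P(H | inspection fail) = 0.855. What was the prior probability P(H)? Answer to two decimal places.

P(H) = 0.69

Bayes' rule in odds form gives O(H|E) = O(H)·[P(E|H)/P(E|¬H)], hence O(H) = O(H|E)/LR.
Posterior odds = 0.855/(1−0.855) = 5.8966. LR = 0.69/0.26 = 2.6538.
Prior odds = 5.8966/2.6538 = 2.2219, so P(H) = 2.2219/(1+2.2219) ≈ 0.69.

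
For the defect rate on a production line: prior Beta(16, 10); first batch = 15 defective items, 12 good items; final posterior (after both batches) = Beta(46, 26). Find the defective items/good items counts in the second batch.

15 defective items and 4 good items

Because Beta–binomial updating is additive in the counts, the combined data contributed (α_post−α_prior, β_post−β_prior) successes and failures.
Total across both batches: 46−16=30 defective items, 26−10=16 good items.
Subtract the first batch: 30−15=15 defective items and 16−12=4 good items.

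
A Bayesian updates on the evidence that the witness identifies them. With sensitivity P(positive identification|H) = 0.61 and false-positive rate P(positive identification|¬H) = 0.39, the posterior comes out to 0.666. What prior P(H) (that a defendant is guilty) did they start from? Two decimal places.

In odds form, posterior odds = prior odds × likelihood ratio, so prior odds = posterior odds ÷ LR.
Posterior odds = 0.666/(1−0.666) = 1.9940. LR = 0.61/0.39 = 1.5641.
Prior odds = 1.9940/1.5641 = 1.2749, so P(H) = 1.2749/(1+1.2749) ≈ 0.56.

P(H) = 0.56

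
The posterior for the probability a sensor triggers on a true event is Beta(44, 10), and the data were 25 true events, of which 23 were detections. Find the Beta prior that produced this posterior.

Under Beta–binomial conjugacy the posterior parameters are (a+s, b+f).
So a = 44 − 23 = 21 and b = 10 − 2 = 8.

Beta(21, 8)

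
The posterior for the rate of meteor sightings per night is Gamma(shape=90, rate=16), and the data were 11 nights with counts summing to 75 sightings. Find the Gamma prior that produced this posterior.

Gamma(shape=15, rate=5)

Gamma–Poisson conjugacy: posterior shape = α + Σxᵢ, posterior rate = β + n.
So α = 90 − 75 = 15 and β = 16 − 11 = 5.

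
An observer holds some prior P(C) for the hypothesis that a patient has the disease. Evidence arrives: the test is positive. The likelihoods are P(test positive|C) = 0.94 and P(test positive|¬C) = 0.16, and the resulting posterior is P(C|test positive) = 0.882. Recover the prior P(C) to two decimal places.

Bayes' rule in odds form gives O(C|E) = O(C)·[P(E|C)/P(E|¬C)], hence O(C) = O(C|E)/LR.
Posterior odds = 0.882/(1−0.882) = 7.4746. LR = 0.94/0.16 = 5.8750.
Prior odds = 7.4746/5.8750 = 1.2723, so P(C) = 1.2723/(1+1.2723) ≈ 0.56.

P(C) = 0.56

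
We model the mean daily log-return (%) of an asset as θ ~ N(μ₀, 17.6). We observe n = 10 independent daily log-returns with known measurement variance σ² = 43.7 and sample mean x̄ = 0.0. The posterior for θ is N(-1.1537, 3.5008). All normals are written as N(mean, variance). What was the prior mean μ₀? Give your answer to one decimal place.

With known observation variance, the Normal–Normal posterior has precision τ_n = τ₀ + n/σ² and mean μ_n = (τ₀μ₀ + (n/σ²)x̄)/τ_n.
Here τ₀ = 1/17.6 = 0.056818 and τ_data = 10/43.7 = 0.228833, so τ_n = 0.285651.
Rearranging for μ₀: μ₀ = (μ_n·τ_n − τ_data·x̄)/τ₀ = (-1.1537·0.285651 − 0.228833·0.0) / 0.056818 = -0.329556/0.056818 ≈ -5.8.

μ₀ = -5.8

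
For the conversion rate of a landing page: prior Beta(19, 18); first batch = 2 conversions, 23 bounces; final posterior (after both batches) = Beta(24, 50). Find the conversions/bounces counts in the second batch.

3 conversions and 9 bounces

Sequential conjugate updates are equivalent to a single update on the pooled data, so total successes = posterior α − prior α and total failures = posterior β − prior β.
Total across both batches: 24−19=5 conversions, 50−18=32 bounces.
Subtract the first batch: 5−2=3 conversions and 32−23=9 bounces.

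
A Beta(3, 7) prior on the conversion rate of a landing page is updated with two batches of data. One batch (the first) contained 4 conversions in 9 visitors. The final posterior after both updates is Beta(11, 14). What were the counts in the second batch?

Sequential conjugate updates are equivalent to a single update on the pooled data, so total successes = posterior α − prior α and total failures = posterior β − prior β.
Total across both batches: 11−3=8 conversions, 14−7=7 bounces.
Subtract the first batch: 8−4=4 conversions and 7−5=2 bounces.

4 conversions and 2 bounces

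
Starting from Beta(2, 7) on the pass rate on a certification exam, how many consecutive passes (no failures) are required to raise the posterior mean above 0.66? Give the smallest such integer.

After k passes and 0 failures the posterior is Beta(2+k, 7), with mean (2+k)/(2+7+k).
Set (2+k)/(9+k) > 0.66 and solve: k > (0.66·9 − 2)/(1 − 0.66) = 11.588.
The smallest integer exceeding 11.588 is 12, and checking k=12: (14)/(21) = 0.6667 > 0.66.

k = 12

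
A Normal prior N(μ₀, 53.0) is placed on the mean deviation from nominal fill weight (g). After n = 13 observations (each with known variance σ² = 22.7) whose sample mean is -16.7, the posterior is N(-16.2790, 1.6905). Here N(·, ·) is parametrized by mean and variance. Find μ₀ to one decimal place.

With known observation variance, the Normal–Normal posterior has precision τ_n = τ₀ + n/σ² and mean μ_n = (τ₀μ₀ + (n/σ²)x̄)/τ_n.
Here τ₀ = 1/53.0 = 0.018868 and τ_data = 13/22.7 = 0.572687, so τ_n = 0.591555.
Rearranging for μ₀: μ₀ = (μ_n·τ_n − τ_data·x̄)/τ₀ = (-16.2790·0.591555 − 0.572687·-16.7) / 0.018868 = -0.066051/0.018868 ≈ -3.5.

μ₀ = -3.5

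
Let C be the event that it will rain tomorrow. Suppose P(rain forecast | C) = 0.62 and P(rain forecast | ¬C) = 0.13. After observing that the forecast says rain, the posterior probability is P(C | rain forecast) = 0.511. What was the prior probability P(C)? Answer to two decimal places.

Bayes' rule in odds form gives O(C|E) = O(C)·[P(E|C)/P(E|¬C)], hence O(C) = O(C|E)/LR.
Posterior odds = 0.511/(1−0.511) = 1.0450. LR = 0.62/0.13 = 4.7692.
Prior odds = 1.0450/4.7692 = 0.2191, so P(C) = 0.2191/(1+0.2191) ≈ 0.18.

P(C) = 0.18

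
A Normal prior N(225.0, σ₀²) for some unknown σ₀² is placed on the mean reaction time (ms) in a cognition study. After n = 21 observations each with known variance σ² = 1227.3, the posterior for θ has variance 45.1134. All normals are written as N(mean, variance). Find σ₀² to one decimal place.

σ₀² = 197.8

Posterior precision equals prior precision plus data precision: 1/σ_n² = 1/σ₀² + n/σ².
So 1/σ₀² = 1/45.1134 − 21/1227.3 = 0.022166 − 0.017111 = 0.005055.
Hence σ₀² = 1/0.005055 ≈ 197.8.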